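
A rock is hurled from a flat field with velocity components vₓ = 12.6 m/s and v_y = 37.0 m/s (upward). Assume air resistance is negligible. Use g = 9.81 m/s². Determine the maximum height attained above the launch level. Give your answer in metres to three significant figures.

69.8 m

At the apex v_y = 0, so H = v_y0²/(2g) = 37.00²/19.62 = 69.78 m.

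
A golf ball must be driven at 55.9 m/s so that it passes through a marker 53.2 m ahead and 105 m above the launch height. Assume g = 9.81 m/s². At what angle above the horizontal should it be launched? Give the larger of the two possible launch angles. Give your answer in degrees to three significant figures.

Trajectory: y = x tanθ − g x² (1 + tan²θ)/(2v₀²). With x = 53.2, y = 105, v₀ = 55.9, g = 9.81:
4.443 tan²θ − 53.2 tanθ + (109.4) = 0.
tanθ = [53.2 ± √(53.2² − 4 × 4.443 × (109.4))] / (2 × 4.443) = (53.2 ± 29.76) / 8.885, giving tanθ = 2.639 or 9.336.
θ = 69.24° or 83.89°; the larger is 83.89°.

83.9°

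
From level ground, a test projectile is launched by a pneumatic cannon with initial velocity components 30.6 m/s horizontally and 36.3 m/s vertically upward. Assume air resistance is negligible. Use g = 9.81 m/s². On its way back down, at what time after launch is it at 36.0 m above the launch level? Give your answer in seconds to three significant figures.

6.22 s

Set y = v_y0 t − ½ g t² = 36.0: 4.905 t² − 36.30 t + 36.0 = 0.
t = [36.30 ± √(36.30² − 2·9.81·36.0)] / 9.81 = (36.30 ± 24.73) / 9.81, so t = 1.180 s or t = 6.221 s.
The descending-branch root is 6.221 s.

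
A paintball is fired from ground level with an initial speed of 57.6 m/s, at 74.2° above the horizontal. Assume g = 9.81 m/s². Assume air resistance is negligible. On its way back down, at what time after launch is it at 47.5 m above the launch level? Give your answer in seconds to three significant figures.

Components: vₓ = 57.60 cos 74.2° = 15.68 m/s, v_y0 = 57.60 sin 74.2° = 55.42 m/s.
Set y = v_y0 t − ½ g t² = 47.5: 4.905 t² − 55.42 t + 47.5 = 0.
Quadratic formula: t = (55.42 ± √2139.8) / 9.81 = (55.42 ± 46.26) / 9.81 → t = 0.9343 s or 10.37 s.
The descending-branch root is 10.37 s.

10.4 s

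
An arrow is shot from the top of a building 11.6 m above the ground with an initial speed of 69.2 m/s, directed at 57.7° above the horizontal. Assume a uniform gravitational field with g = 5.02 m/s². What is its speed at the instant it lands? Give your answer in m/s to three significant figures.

70.0 m/s

vₓ = 69.20 cos 57.7° = 36.98 m/s; v_y0 = 69.20 sin 57.7° = 58.49 m/s.
Vertical motion (up positive, ground at y = 0): 2.510 t² − (58.49) t − 11.6 = 0, so t = (58.49 + √(58.49² + 2·5.02·11.6)) / 5.02 = (58.49 + 59.48) / 5.02 = 23.50 s.
Vertical velocity at impact: v_y = v_y0 − g t = 58.49 − 5.02 × 23.50 = −59.48 m/s.
Speed: |v| = √(vₓ² + v_y²) = √(36.98² + 59.48²) = 70.04 m/s.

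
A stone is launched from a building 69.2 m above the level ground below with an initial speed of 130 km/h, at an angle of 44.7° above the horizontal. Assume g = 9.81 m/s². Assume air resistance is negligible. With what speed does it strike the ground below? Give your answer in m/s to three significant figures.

51.6 m/s

Convert: 130 km/h = 130/3.6 = 36.11 m/s.
Resolve: vₓ = 36.11 cos 44.7° = 25.67 m/s and v_y0 = 36.11 sin 44.7° = 25.40 m/s.
The projectile lands when y = 69.2 + (25.40) t − ½·9.81·t² = 0. Positive root: t = (25.40 + √(25.40² + 2·9.81·69.2)) / 9.81 = (25.40 + 44.75) / 9.81 = 7.151 s.
Vertical velocity at impact: v_y = v_y0 − g t = 25.40 − 9.81 × 7.151 = −44.75 m/s.
Speed: |v| = √(vₓ² + v_y²) = √(25.67² + 44.75²) = 51.59 m/s.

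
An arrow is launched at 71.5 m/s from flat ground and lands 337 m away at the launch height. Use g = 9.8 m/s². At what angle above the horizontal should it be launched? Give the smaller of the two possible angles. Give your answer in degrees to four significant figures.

20.12°

Level-ground range R = v₀² sin(2θ)/g ⇒ sin(2θ) = gR/v₀² = 9.80 × 337 / 71.5² = 0.6460.
2θ = 40.24° or 180° − 40.24° = 139.8°, so θ = 20.12° or 69.88°.
The smaller angle is 20.12°.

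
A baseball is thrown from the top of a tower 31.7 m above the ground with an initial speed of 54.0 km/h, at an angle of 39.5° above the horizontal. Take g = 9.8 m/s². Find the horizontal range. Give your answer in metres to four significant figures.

Convert: 54.0 km/h = 54.0/3.6 = 15.00 m/s.
Components: vₓ = 15.00 cos 39.5° = 11.57 m/s, v_y0 = 15.00 sin 39.5° = 9.541 m/s.
The projectile lands when y = 31.7 + (9.541) t − ½·9.80·t² = 0. Positive root: t = (9.541 + √(9.541² + 2·9.80·31.7)) / 9.80 = (9.541 + 26.69) / 9.80 = 3.697 s.
Horizontal distance: R = vₓ t = 11.57 × 3.697 = 42.79 m.

42.79 m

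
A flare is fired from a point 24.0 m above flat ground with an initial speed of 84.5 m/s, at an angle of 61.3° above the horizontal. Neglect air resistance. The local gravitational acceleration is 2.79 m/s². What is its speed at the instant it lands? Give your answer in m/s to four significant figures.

85.29 m/s

Components: vₓ = 84.50 cos 61.3° = 40.58 m/s, v_y0 = 84.50 sin 61.3° = 74.12 m/s.
The projectile lands when y = 24.0 + (74.12) t − ½·2.79·t² = 0. Positive root: t = (74.12 + √(74.12² + 2·2.79·24.0)) / 2.79 = (74.12 + 75.02) / 2.79 = 53.45 s.
Vertical velocity at impact: v_y = v_y0 − g t = 74.12 − 2.79 × 53.45 = −75.02 m/s.
Speed: |v| = √(vₓ² + v_y²) = √(40.58² + 75.02²) = 85.29 m/s.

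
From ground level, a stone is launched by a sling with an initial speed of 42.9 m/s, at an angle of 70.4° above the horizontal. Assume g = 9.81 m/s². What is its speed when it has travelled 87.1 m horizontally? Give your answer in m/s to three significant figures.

23.8 m/s

Components: vₓ = 42.90 cos 70.4° = 14.39 m/s, v_y0 = 42.90 sin 70.4° = 40.41 m/s.
Time to reach x = 87.1 m: t = x/vₓ = 87.1/14.39 = 6.052 s.
Vertical velocity there: v_y = v_y0 − g t = 40.41 − 9.81 × 6.052 = −18.96 m/s.
Speed: √(vₓ² + v_y²) = √(14.39² + 18.96²) = 23.80 m/s.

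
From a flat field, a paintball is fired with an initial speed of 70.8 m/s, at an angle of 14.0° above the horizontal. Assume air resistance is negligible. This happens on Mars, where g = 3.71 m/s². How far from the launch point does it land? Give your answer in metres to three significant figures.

634 m

Resolve: vₓ = 70.80 cos 14.0° = 68.70 m/s and v_y0 = 70.80 sin 14.0° = 17.13 m/s.
Time aloft: T = 2 v_y0 / g = 2 × 17.13 / 3.71 = 9.233 s.
Horizontal distance R = vₓ T = 68.70 × 9.233 = 634.3 m.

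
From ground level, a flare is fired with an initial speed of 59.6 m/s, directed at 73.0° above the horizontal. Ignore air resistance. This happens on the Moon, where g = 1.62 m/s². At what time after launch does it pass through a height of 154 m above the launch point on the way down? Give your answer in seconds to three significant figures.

Components: vₓ = 59.60 cos 73.0° = 17.43 m/s, v_y0 = 59.60 sin 73.0° = 57.00 m/s.
Set y = v_y0 t − ½ g t² = 154: 0.8100 t² − 57.00 t + 154 = 0.
Quadratic formula: t = (57.00 ± √2749.6) / 1.62 = (57.00 ± 52.44) / 1.62 → t = 2.815 s or 67.55 s.
The descending-branch root is 67.55 s.

67.6 s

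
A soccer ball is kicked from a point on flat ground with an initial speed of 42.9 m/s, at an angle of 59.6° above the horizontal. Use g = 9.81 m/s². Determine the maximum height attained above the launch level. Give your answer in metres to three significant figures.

69.8 m

Resolve: vₓ = 42.90 cos 59.6° = 21.71 m/s and v_y0 = 42.90 sin 59.6° = 37.00 m/s.
At the apex v_y = 0, so H = v_y0²/(2g) = 37.00²/19.62 = 69.78 m.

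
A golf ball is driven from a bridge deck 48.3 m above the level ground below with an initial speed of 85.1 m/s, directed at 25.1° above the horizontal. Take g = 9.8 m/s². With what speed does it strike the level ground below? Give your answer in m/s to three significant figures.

Components: vₓ = 85.10 cos 25.1° = 77.06 m/s, v_y0 = 85.10 sin 25.1° = 36.10 m/s.
The projectile lands when y = 48.3 + (36.10) t − ½·9.80·t² = 0. Positive root: t = (36.10 + √(36.10² + 2·9.80·48.3)) / 9.80 = (36.10 + 47.43) / 9.80 = 8.524 s.
Vertical velocity at impact: v_y = v_y0 − g t = 36.10 − 9.80 × 8.524 = −47.43 m/s.
Speed: |v| = √(vₓ² + v_y²) = √(77.06² + 47.43²) = 90.49 m/s.

90.5 m/s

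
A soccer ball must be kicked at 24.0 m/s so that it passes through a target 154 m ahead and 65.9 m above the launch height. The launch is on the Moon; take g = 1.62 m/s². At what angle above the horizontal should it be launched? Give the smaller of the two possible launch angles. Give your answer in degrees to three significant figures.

Trajectory: y = x tanθ − g x² (1 + tan²θ)/(2v₀²). With x = 154, y = 65.9, v₀ = 24.0, g = 1.62:
33.35 tan²θ − 154 tanθ + (99.25) = 0.
tanθ = [154 ± √(154² − 4 × 33.35 × (99.25))] / (2 × 33.35) = (154 ± 102.4) / 66.70, giving tanθ = 0.7743 or 3.843.
θ = 37.75° or 75.42°; the smaller is 37.75°.

37.8°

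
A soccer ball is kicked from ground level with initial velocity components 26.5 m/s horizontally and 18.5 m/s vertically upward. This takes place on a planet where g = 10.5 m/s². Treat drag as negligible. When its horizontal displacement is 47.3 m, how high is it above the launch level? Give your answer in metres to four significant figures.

16.29 m

x = vₓ t ⇒ t = 47.3/26.50 = 1.785 s.
Height: y = v_y0 t − ½ g t² = 18.50 × 1.785 − 5.250 × 1.785² = 33.02 − 16.73 = 16.29 m.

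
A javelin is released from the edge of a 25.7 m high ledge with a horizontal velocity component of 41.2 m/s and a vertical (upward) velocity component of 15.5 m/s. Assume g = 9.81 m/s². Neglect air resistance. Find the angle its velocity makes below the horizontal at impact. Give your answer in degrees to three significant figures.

The projectile lands when y = 25.7 + (15.50) t − ½·9.81·t² = 0. Positive root: t = (15.50 + √(15.50² + 2·9.81·25.7)) / 9.81 = (15.50 + 27.29) / 9.81 = 4.361 s.
At impact: v_y = v_y0 − g t = −27.29 m/s; vₓ = 41.20 m/s.
Angle below horizontal: arctan(|v_y|/vₓ) = arctan(27.29/41.20) = 33.52°.

33.5°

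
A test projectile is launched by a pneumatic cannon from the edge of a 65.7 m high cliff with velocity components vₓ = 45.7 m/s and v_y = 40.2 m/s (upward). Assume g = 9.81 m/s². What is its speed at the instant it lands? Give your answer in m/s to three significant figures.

Vertical motion (up positive, ground at y = 0): 4.905 t² − (40.20) t − 65.7 = 0, so t = (40.20 + √(40.20² + 2·9.81·65.7)) / 9.81 = (40.20 + 53.90) / 9.81 = 9.592 s.
Vertical velocity at impact: v_y = v_y0 − g t = 40.20 − 9.81 × 9.592 = −53.90 m/s.
Speed: |v| = √(vₓ² + v_y²) = √(45.70² + 53.90²) = 70.67 m/s.

70.7 m/s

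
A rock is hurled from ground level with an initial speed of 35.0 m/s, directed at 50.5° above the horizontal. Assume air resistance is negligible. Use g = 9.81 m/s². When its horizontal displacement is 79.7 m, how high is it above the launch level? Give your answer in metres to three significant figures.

Horizontal component vₓ = 35.00 cos 50.5° = 22.26 m/s; vertical v_y0 = 35.00 sin 50.5° = 27.01 m/s.
At x = 79.7 m, t = x/vₓ = 79.7/22.26 = 3.580 s.
Height: y = v_y0 t − ½ g t² = 27.01 × 3.580 − 4.905 × 3.580² = 96.68 − 62.86 = 33.82 m.

33.8 m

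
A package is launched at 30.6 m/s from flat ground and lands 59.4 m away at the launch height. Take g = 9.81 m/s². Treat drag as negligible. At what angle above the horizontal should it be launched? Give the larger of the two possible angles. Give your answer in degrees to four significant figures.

From R = (v₀²/g) sin 2θ: sin 2θ = 9.81 × 59.4 / 936.36 = 0.6223.
2θ = 38.49° or 180° − 38.49° = 141.5°, so θ = 19.24° or 70.76°.
The larger angle is 70.76°.

70.76°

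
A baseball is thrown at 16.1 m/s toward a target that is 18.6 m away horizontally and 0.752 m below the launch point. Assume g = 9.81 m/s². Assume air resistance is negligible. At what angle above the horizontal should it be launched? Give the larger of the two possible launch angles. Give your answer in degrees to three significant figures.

68.1°

Trajectory: y = x tanθ − g x² (1 + tan²θ)/(2v₀²). With x = 18.6, y = −0.752, v₀ = 16.1, g = 9.81:
6.547 tan²θ − 18.6 tanθ + (5.795) = 0.
tanθ = [18.6 ± √(18.6² − 4 × 6.547 × (5.795))] / (2 × 6.547) = (18.6 ± 13.94) / 13.09, giving tanθ = 0.3562 or 2.485.
θ = 19.61° or 68.08°; the larger is 68.08°.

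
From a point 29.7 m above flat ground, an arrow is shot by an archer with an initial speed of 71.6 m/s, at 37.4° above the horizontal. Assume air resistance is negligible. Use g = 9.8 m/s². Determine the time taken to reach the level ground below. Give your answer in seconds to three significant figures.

9.51 s

Resolve: vₓ = 71.60 cos 37.4° = 56.88 m/s and v_y0 = 71.60 sin 37.4° = 43.49 m/s.
With up positive and y = 0 at the ground: y(t) = 29.7 + (43.49) t − 4.900 t². Setting y = 0 and taking the positive root: t = [43.49 + √(43.49² + 2·9.80·29.7)] / 9.80 = (43.49 + 49.73) / 9.80 = 9.512 s.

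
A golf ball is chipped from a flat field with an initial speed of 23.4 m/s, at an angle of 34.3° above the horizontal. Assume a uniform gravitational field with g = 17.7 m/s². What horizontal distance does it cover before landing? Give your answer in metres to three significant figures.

Horizontal component vₓ = 23.40 cos 34.3° = 19.33 m/s; vertical v_y0 = 23.40 sin 34.3° = 13.19 m/s.
Time aloft: T = 2 v_y0 / g = 2 × 13.19 / 17.7 = 1.490 s.
Range: R = vₓ T = 19.33 × 1.490 = 28.80 m.

28.8 m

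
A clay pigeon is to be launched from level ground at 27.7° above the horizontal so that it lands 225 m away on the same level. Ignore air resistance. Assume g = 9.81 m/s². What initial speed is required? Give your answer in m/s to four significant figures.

Level-ground range: R = v₀² sin(2θ)/g, so v₀ = √(gR / sin 2θ).
v₀ = √(9.81 × 225 / sin 55.40°) = √(2207 / 0.8231) = √2681.5 = 51.78 m/s.

51.78 m/s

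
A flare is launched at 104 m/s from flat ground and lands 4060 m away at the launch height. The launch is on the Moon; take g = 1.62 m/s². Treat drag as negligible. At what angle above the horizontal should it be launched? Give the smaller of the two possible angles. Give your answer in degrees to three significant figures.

R = v₀² sin 2θ / g gives sin 2θ = gR/v₀² = 1.62·4060/104² = 0.6081.
2θ = 37.45° or 180° − 37.45° = 142.5°, so θ = 18.73° or 71.27°.
The smaller angle is 18.73°.

18.7°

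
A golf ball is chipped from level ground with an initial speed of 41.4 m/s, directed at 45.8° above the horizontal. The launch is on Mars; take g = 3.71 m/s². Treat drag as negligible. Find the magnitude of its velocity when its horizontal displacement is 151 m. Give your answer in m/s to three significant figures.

Resolve: vₓ = 41.40 cos 45.8° = 28.86 m/s and v_y0 = 41.40 sin 45.8° = 29.68 m/s.
Time to reach x = 151 m: t = x/vₓ = 151/28.86 = 5.232 s.
Vertical velocity there: v_y = v_y0 − g t = 29.68 − 3.71 × 5.232 = 10.27 m/s.
Speed: √(vₓ² + v_y²) = √(28.86² + 10.27²) = 30.64 m/s.

30.6 m/s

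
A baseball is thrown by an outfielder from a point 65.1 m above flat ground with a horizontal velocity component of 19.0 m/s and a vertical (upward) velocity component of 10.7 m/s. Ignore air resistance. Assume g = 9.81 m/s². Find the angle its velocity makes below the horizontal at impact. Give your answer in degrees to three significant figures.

63.0°

Vertical motion (up positive, ground at y = 0): 4.905 t² − (10.70) t − 65.1 = 0, so t = (10.70 + √(10.70² + 2·9.81·65.1)) / 9.81 = (10.70 + 37.31) / 9.81 = 4.894 s.
At impact: v_y = v_y0 − g t = −37.31 m/s; vₓ = 19.00 m/s.
Angle below horizontal: arctan(|v_y|/vₓ) = arctan(37.31/19.00) = 63.01°.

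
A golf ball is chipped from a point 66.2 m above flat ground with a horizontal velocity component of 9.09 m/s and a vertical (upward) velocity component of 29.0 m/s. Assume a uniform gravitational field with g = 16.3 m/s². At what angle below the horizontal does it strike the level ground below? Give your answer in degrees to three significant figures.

80.6°

With up positive and y = 0 at the ground: y(t) = 66.2 + (29.00) t − 8.150 t². Setting y = 0 and taking the positive root: t = [29.00 + √(29.00² + 2·16.3·66.2)] / 16.3 = (29.00 + 54.76) / 16.3 = 5.139 s.
At impact: v_y = v_y0 − g t = −54.76 m/s; vₓ = 9.090 m/s.
Angle below horizontal: arctan(|v_y|/vₓ) = arctan(54.76/9.090) = 80.58°.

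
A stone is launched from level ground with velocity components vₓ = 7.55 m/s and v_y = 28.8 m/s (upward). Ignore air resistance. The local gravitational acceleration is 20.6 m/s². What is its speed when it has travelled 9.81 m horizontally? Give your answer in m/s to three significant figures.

Time to reach x = 9.81 m: t = x/vₓ = 9.81/7.550 = 1.299 s.
Vertical velocity there: v_y = v_y0 − g t = 28.80 − 20.6 × 1.299 = 2.034 m/s.
Speed: √(vₓ² + v_y²) = √(7.550² + 2.034²) = 7.819 m/s.

7.82 m/s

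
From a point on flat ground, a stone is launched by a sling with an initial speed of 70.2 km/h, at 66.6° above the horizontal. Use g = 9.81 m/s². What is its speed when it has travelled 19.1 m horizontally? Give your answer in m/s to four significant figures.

Convert: 70.2 km/h = 70.2/3.6 = 19.50 m/s.
Components: vₓ = 19.50 cos 66.6° = 7.744 m/s, v_y0 = 19.50 sin 66.6° = 17.90 m/s.
Time to reach x = 19.1 m: t = x/vₓ = 19.1/7.744 = 2.466 s.
Vertical velocity there: v_y = v_y0 − g t = 17.90 − 9.81 × 2.466 = −6.298 m/s.
Speed: √(vₓ² + v_y²) = √(7.744² + 6.298²) = 9.982 m/s.

9.982 m/s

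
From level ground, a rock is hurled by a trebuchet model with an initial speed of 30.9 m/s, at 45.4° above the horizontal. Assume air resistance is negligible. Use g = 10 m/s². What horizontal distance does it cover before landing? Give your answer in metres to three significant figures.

Resolve: vₓ = 30.90 cos 45.4° = 21.70 m/s and v_y0 = 30.90 sin 45.4° = 22.00 m/s.
Flight time T = 2 v_y0 / g = 4.400 s.
Range: R = vₓ T = 21.70 × 4.400 = 95.47 m.

95.5 m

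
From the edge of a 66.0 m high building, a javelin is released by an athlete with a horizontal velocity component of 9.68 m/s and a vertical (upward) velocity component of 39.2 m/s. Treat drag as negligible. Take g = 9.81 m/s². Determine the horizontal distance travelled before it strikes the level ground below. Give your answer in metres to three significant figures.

The projectile lands when y = 66.0 + (39.20) t − ½·9.81·t² = 0. Positive root: t = (39.20 + √(39.20² + 2·9.81·66.0)) / 9.81 = (39.20 + 53.21) / 9.81 = 9.420 s.
Horizontal distance: R = vₓ t = 9.680 × 9.420 = 91.19 m.

91.2 m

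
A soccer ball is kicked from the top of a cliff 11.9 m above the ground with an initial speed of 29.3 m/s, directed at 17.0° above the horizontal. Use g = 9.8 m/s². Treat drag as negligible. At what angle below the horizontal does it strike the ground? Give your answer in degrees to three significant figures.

32.0°

Horizontal component vₓ = 29.30 cos 17.0° = 28.02 m/s; vertical v_y0 = 29.30 sin 17.0° = 8.566 m/s.
Vertical motion (up positive, ground at y = 0): 4.900 t² − (8.566) t − 11.9 = 0, so t = (8.566 + √(8.566² + 2·9.80·11.9)) / 9.80 = (8.566 + 17.51) / 9.80 = 2.661 s.
At impact: v_y = v_y0 − g t = −17.51 m/s; vₓ = 28.02 m/s.
Angle below horizontal: arctan(|v_y|/vₓ) = arctan(17.51/28.02) = 32.00°.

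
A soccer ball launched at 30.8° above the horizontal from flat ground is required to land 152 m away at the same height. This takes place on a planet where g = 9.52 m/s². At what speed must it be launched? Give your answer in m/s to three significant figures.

From R = (v₀² / g) sin 2θ: v₀ = √(gR / sin 2θ).
v₀ = √(9.52 × 152 / sin 61.60°) = √(1447 / 0.8796) = √1645.0 = 40.56 m/s.

40.6 m/s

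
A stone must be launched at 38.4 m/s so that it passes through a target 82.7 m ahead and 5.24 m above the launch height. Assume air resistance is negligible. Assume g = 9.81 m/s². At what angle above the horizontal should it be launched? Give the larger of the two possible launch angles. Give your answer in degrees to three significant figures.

Trajectory: y = x tanθ − g x² (1 + tan²θ)/(2v₀²). With x = 82.7, y = 5.24, v₀ = 38.4, g = 9.81:
22.75 tan²θ − 82.7 tanθ + (27.99) = 0.
tanθ = [82.7 ± √(82.7² − 4 × 22.75 × (27.99))] / (2 × 22.75) = (82.7 ± 65.51) / 45.50, giving tanθ = 0.3777 or 3.257.
θ = 20.69° or 72.93°; the larger is 72.93°.

72.9°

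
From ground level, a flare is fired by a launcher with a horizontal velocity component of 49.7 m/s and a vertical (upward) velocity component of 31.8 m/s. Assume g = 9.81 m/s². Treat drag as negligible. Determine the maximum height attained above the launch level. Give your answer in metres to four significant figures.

51.54 m

Maximum height: H = v_y0² / (2g) = 31.80² / (2 × 9.81) = 51.54 m.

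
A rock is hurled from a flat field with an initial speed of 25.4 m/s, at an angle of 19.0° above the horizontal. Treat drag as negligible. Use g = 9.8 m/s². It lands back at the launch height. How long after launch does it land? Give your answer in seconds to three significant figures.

vₓ = 25.40 cos 19.0° = 24.02 m/s; v_y0 = 25.40 sin 19.0° = 8.269 m/s.
Landing at launch height ⇒ T = 2 v_y0 / g = 2 × 8.269 / 9.80 = 1.688 s.

1.69 s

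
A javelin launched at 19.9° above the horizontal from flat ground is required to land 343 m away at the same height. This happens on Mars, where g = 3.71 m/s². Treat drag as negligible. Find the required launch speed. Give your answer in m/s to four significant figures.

44.59 m/s

On level ground R = v₀² sin 2θ / g ⇒ v₀ = √(gR / sin 2θ).
v₀ = √(3.71 × 343 / sin 39.80°) = √(1273 / 0.6401) = √1988.0 = 44.59 m/s.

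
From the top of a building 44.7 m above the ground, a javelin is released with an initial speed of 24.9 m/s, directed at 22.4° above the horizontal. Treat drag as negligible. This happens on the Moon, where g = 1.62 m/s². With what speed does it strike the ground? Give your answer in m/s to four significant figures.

Resolve: vₓ = 24.90 cos 22.4° = 23.02 m/s and v_y0 = 24.90 sin 22.4° = 9.489 m/s.
Vertical motion (up positive, ground at y = 0): 0.8100 t² − (9.489) t − 44.7 = 0, so t = (9.489 + √(9.489² + 2·1.62·44.7)) / 1.62 = (9.489 + 15.33) / 1.62 = 15.32 s.
Vertical velocity at impact: v_y = v_y0 − g t = 9.489 − 1.62 × 15.32 = −15.33 m/s.
Speed: |v| = √(vₓ² + v_y²) = √(23.02² + 15.33²) = 27.66 m/s.

27.66 m/s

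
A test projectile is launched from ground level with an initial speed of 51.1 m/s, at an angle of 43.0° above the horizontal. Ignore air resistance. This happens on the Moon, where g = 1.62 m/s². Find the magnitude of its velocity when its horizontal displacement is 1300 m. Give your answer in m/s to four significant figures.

43.12 m/s

Resolve: vₓ = 51.10 cos 43.0° = 37.37 m/s and v_y0 = 51.10 sin 43.0° = 34.85 m/s.
x = vₓ t ⇒ t = 1300/37.37 = 34.79 s.
Vertical velocity there: v_y = v_y0 − g t = 34.85 − 1.62 × 34.79 = −21.50 m/s.
Speed: √(vₓ² + v_y²) = √(37.37² + 21.50²) = 43.12 m/s.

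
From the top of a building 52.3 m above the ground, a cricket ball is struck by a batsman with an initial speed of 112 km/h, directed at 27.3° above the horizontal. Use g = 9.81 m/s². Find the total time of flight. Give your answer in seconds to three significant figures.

5.03 s

Convert: 112 km/h = 112/3.6 = 31.11 m/s.
Resolve: vₓ = 31.11 cos 27.3° = 27.65 m/s and v_y0 = 31.11 sin 27.3° = 14.27 m/s.
The projectile lands when y = 52.3 + (14.27) t − ½·9.81·t² = 0. Positive root: t = (14.27 + √(14.27² + 2·9.81·52.3)) / 9.81 = (14.27 + 35.07) / 9.81 = 5.029 s.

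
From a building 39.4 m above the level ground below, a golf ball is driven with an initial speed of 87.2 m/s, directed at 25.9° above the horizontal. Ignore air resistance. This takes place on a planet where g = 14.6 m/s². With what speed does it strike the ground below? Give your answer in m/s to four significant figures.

vₓ = 87.20 cos 25.9° = 78.44 m/s; v_y0 = 87.20 sin 25.9° = 38.09 m/s.
The projectile lands when y = 39.4 + (38.09) t − ½·14.6·t² = 0. Positive root: t = (38.09 + √(38.09² + 2·14.6·39.4)) / 14.6 = (38.09 + 51.00) / 14.6 = 6.102 s.
Vertical velocity at impact: v_y = v_y0 − g t = 38.09 − 14.6 × 6.102 = −51.00 m/s.
Speed: |v| = √(vₓ² + v_y²) = √(78.44² + 51.00²) = 93.56 m/s.

93.56 m/s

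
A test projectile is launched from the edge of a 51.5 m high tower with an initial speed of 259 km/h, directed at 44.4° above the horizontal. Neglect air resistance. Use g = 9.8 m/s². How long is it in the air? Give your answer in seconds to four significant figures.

11.21 s

Convert: 259 km/h = 259/3.6 = 71.94 m/s.
Horizontal component vₓ = 71.94 cos 44.4° = 51.40 m/s; vertical v_y0 = 71.94 sin 44.4° = 50.34 m/s.
With up positive and y = 0 at the ground: y(t) = 51.5 + (50.34) t − 4.900 t². Setting y = 0 and taking the positive root: t = [50.34 + √(50.34² + 2·9.80·51.5)] / 9.80 = (50.34 + 59.52) / 9.80 = 11.21 s.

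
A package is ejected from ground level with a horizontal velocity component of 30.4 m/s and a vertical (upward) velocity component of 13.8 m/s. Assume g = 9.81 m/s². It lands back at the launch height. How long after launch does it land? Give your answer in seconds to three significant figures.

It returns to y = 0 when t = 2 v_y0 / g = 2(13.80)/9.81 = 2.813 s.

2.81 s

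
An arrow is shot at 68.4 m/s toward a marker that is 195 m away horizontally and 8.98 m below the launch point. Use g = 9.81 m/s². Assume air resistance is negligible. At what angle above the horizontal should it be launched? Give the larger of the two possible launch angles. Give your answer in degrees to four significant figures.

Trajectory: y = x tanθ − g x² (1 + tan²θ)/(2v₀²). With x = 195, y = −8.98, v₀ = 68.4, g = 9.81:
39.87 tan²θ − 195 tanθ + (30.89) = 0.
tanθ = [195 ± √(195² − 4 × 39.87 × (30.89))] / (2 × 39.87) = (195 ± 181.9) / 79.73, giving tanθ = 0.1639 or 4.728.
θ = 9.307° or 78.06°; the larger is 78.06°.

78.06°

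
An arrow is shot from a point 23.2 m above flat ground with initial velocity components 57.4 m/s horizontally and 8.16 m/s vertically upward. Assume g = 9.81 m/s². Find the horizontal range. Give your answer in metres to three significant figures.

181 m

Vertical motion (up positive, ground at y = 0): 4.905 t² − (8.160) t − 23.2 = 0, so t = (8.160 + √(8.160² + 2·9.81·23.2)) / 9.81 = (8.160 + 22.84) / 9.81 = 3.160 s.
Horizontal distance: R = vₓ t = 57.40 × 3.160 = 181.4 m.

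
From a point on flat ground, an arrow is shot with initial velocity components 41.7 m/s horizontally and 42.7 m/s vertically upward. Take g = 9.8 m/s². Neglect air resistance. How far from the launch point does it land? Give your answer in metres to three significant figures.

Flight time T = 2 v_y0 / g = 8.714 s.
Horizontal distance R = vₓ T = 41.70 × 8.714 = 363.4 m.

363 m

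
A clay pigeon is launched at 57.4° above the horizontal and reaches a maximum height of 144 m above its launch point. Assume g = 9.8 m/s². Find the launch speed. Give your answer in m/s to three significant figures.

63.1 m/s

At the peak v_y = 0, so v_y0 = √(2gH) = √(2 × 9.80 × 144) = 53.13 m/s.
v_y0 = v₀ sin θ ⇒ v₀ = 53.13 / sin 57.4° = 63.06 m/s.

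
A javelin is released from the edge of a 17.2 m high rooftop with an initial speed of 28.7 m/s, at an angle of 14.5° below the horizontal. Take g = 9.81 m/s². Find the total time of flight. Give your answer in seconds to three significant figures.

Components: vₓ = 28.70 cos 14.5° = 27.79 m/s, v_y0 = −7.186 m/s (downward).
Vertical motion (up positive, ground at y = 0): 4.905 t² − (−7.186) t − 17.2 = 0, so t = (−7.186 + √(7.186² + 2·9.81·17.2)) / 9.81 = (−7.186 + 19.73) / 9.81 = 1.278 s.

1.28 s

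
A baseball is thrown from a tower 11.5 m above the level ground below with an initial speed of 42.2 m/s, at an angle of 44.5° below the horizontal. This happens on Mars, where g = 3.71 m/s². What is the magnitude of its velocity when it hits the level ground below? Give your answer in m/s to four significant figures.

Resolve: vₓ = 42.20 cos 44.5° = 30.10 m/s and v_y0 = −29.58 m/s (downward).
The projectile lands when y = 11.5 + (−29.58) t − ½·3.71·t² = 0. Positive root: t = (−29.58 + √(29.58² + 2·3.71·11.5)) / 3.71 = (−29.58 + 30.99) / 3.71 = 0.3798 s.
Vertical velocity at impact: v_y = v_y0 − g t = −29.58 − 3.71 × 0.3798 = −30.99 m/s.
Speed: |v| = √(vₓ² + v_y²) = √(30.10² + 30.99²) = 43.20 m/s.

43.20 m/s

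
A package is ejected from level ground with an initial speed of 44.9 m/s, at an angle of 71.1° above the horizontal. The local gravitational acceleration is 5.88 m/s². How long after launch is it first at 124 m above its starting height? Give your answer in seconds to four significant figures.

4.060 s

Components: vₓ = 44.90 cos 71.1° = 14.54 m/s, v_y0 = 44.90 sin 71.1° = 42.48 m/s.
Height y(t) = 42.48 t − 2.940 t² = 124 gives 2.940 t² − 42.48 t + 124 = 0.
Quadratic formula: t = (42.48 ± √346.25) / 5.88 = (42.48 ± 18.61) / 5.88 → t = 4.060 s or 10.39 s.
The first (ascending) time is 4.060 s.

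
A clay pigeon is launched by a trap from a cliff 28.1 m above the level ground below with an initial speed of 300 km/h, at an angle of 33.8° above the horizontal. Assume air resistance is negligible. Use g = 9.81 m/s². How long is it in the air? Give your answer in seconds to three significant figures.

Convert: 300 km/h = 300/3.6 = 83.33 m/s.
vₓ = 83.33 cos 33.8° = 69.25 m/s; v_y0 = 83.33 sin 33.8° = 46.36 m/s.
With up positive and y = 0 at the ground: y(t) = 28.1 + (46.36) t − 4.905 t². Setting y = 0 and taking the positive root: t = [46.36 + √(46.36² + 2·9.81·28.1)] / 9.81 = (46.36 + 51.97) / 9.81 = 10.02 s.

10.0 s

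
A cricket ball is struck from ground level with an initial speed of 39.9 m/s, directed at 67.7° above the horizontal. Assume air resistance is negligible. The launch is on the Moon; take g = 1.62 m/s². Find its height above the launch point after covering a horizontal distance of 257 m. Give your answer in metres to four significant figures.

393.2 m

vₓ = 39.90 cos 67.7° = 15.14 m/s; v_y0 = 39.90 sin 67.7° = 36.92 m/s.
x = vₓ t ⇒ t = 257/15.14 = 16.97 s.
Height: y = v_y0 t − ½ g t² = 36.92 × 16.97 − 0.8100 × 16.97² = 626.6 − 233.4 = 393.2 m.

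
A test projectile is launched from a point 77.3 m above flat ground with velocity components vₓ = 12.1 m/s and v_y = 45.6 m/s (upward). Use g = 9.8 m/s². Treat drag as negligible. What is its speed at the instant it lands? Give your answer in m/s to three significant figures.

Vertical motion (up positive, ground at y = 0): 4.900 t² − (45.60) t − 77.3 = 0, so t = (45.60 + √(45.60² + 2·9.80·77.3)) / 9.80 = (45.60 + 59.95) / 9.80 = 10.77 s.
Vertical velocity at impact: v_y = v_y0 − g t = 45.60 − 9.80 × 10.77 = −59.95 m/s.
Speed: |v| = √(vₓ² + v_y²) = √(12.10² + 59.95²) = 61.16 m/s.

61.2 m/s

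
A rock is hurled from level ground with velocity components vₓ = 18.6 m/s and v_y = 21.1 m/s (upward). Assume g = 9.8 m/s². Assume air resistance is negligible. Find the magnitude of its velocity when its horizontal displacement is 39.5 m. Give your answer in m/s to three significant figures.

18.6 m/s

At x = 39.5 m, t = x/vₓ = 39.5/18.60 = 2.124 s.
Vertical velocity there: v_y = v_y0 − g t = 21.10 − 9.80 × 2.124 = 0.2882 m/s.
Speed: √(vₓ² + v_y²) = √(18.60² + 0.2882²) = 18.60 m/s.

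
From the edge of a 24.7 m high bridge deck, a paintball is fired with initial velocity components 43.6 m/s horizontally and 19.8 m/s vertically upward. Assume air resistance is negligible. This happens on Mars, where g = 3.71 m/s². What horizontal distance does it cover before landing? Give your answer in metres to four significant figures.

514.6 m

With up positive and y = 0 at the ground: y(t) = 24.7 + (19.80) t − 1.855 t². Setting y = 0 and taking the positive root: t = [19.80 + √(19.80² + 2·3.71·24.7)] / 3.71 = (19.80 + 23.99) / 3.71 = 11.80 s.
Horizontal distance: R = vₓ t = 43.60 × 11.80 = 514.6 m.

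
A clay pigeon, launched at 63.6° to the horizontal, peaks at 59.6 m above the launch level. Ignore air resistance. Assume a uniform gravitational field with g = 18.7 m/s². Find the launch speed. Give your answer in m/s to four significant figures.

52.71 m/s

At the peak v_y = 0, so v_y0 = √(2gH) = √(2 × 18.7 × 59.6) = 47.21 m/s.
v_y0 = v₀ sin θ ⇒ v₀ = 47.21 / sin 63.6° = 52.71 m/s.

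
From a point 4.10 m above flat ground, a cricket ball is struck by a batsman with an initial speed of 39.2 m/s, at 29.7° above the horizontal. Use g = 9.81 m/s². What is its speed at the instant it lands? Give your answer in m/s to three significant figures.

Components: vₓ = 39.20 cos 29.7° = 34.05 m/s, v_y0 = 39.20 sin 29.7° = 19.42 m/s.
Vertical motion (up positive, ground at y = 0): 4.905 t² − (19.42) t − 4.10 = 0, so t = (19.42 + √(19.42² + 2·9.81·4.10)) / 9.81 = (19.42 + 21.39) / 9.81 = 4.161 s.
Vertical velocity at impact: v_y = v_y0 − g t = 19.42 − 9.81 × 4.161 = −21.39 m/s.
Speed: |v| = √(vₓ² + v_y²) = √(34.05² + 21.39²) = 40.21 m/s.

40.2 m/s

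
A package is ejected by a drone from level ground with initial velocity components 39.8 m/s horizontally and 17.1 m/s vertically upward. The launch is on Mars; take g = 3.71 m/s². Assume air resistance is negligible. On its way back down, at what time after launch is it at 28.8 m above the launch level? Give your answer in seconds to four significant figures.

Set y = v_y0 t − ½ g t² = 28.8: 1.855 t² − 17.10 t + 28.8 = 0.
t = [17.10 ± √(17.10² − 2·3.71·28.8)] / 3.71 = (17.10 ± 8.872) / 3.71, so t = 2.218 s or t = 7.001 s.
The descending-branch root is 7.001 s.

7.001 s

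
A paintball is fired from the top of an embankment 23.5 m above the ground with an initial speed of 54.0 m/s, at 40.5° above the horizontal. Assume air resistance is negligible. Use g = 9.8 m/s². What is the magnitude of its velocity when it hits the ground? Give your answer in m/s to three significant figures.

Horizontal component vₓ = 54.00 cos 40.5° = 41.06 m/s; vertical v_y0 = 54.00 sin 40.5° = 35.07 m/s.
The projectile lands when y = 23.5 + (35.07) t − ½·9.80·t² = 0. Positive root: t = (35.07 + √(35.07² + 2·9.80·23.5)) / 9.80 = (35.07 + 41.12) / 9.80 = 7.774 s.
Vertical velocity at impact: v_y = v_y0 − g t = 35.07 − 9.80 × 7.774 = −41.12 m/s.
Speed: |v| = √(vₓ² + v_y²) = √(41.06² + 41.12²) = 58.11 m/s.

58.1 m/s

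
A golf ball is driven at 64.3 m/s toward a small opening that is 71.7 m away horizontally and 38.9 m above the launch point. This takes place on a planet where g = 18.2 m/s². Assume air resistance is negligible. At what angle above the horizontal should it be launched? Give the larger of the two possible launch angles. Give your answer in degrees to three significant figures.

79.8°

Trajectory: y = x tanθ − g x² (1 + tan²θ)/(2v₀²). With x = 71.7, y = 38.9, v₀ = 64.3, g = 18.2:
11.32 tan²θ − 71.7 tanθ + (50.22) = 0.
tanθ = [71.7 ± √(71.7² − 4 × 11.32 × (50.22))] / (2 × 11.32) = (71.7 ± 53.56) / 22.63, giving tanθ = 0.8018 or 5.535.
θ = 38.72° or 79.76°; the larger is 79.76°.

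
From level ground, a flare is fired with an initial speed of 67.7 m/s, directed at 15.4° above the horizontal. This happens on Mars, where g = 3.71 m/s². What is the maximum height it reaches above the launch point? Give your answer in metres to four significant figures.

Components: vₓ = 67.70 cos 15.4° = 65.27 m/s, v_y0 = 67.70 sin 15.4° = 17.98 m/s.
Maximum height: H = v_y0² / (2g) = 17.98² / (2 × 3.71) = 43.56 m.

43.56 m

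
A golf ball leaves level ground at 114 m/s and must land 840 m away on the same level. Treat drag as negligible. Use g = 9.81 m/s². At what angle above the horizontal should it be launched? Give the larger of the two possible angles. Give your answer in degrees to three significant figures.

70.3°

Level-ground range R = v₀² sin(2θ)/g ⇒ sin(2θ) = gR/v₀² = 9.81 × 840 / 114² = 0.6341.
2θ = 39.35° or 180° − 39.35° = 140.6°, so θ = 19.68° or 70.32°.
The larger angle is 70.32°.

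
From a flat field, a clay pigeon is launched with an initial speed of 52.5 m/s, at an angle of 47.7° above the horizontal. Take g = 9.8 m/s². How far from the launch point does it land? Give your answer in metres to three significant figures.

Resolve: vₓ = 52.50 cos 47.7° = 35.33 m/s and v_y0 = 52.50 sin 47.7° = 38.83 m/s.
Time aloft: T = 2 v_y0 / g = 2 × 38.83 / 9.80 = 7.925 s.
Range: R = vₓ T = 35.33 × 7.925 = 280.0 m.

280 m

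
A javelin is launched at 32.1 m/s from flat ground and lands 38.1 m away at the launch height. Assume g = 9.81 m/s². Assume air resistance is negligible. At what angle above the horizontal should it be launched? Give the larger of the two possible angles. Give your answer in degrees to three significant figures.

79.4°

From R = (v₀²/g) sin 2θ: sin 2θ = 9.81 × 38.1 / 1030.4 = 0.3627.
2θ = 21.27° or 180° − 21.27° = 158.7°, so θ = 10.63° or 79.37°.
The larger angle is 79.37°.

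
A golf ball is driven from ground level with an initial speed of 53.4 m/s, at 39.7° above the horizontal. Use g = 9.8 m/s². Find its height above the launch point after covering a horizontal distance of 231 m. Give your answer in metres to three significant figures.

36.9 m

Components: vₓ = 53.40 cos 39.7° = 41.09 m/s, v_y0 = 53.40 sin 39.7° = 34.11 m/s.
x = vₓ t ⇒ t = 231/41.09 = 5.622 s.
Height: y = v_y0 t − ½ g t² = 34.11 × 5.622 − 4.900 × 5.622² = 191.8 − 154.9 = 36.89 m.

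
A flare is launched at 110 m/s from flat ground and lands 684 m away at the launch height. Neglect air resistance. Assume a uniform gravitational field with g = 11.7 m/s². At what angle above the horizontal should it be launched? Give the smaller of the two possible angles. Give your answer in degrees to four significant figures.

20.70°

From R = (v₀²/g) sin 2θ: sin 2θ = 11.7 × 684 / 12100 = 0.6614.
2θ = 41.41° or 180° − 41.41° = 138.6°, so θ = 20.70° or 69.30°.
The smaller angle is 20.70°.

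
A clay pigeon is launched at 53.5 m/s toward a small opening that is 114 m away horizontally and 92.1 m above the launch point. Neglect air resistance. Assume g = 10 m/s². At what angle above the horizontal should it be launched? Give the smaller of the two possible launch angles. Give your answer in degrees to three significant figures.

Trajectory: y = x tanθ − g x² (1 + tan²θ)/(2v₀²). With x = 114, y = 92.1, v₀ = 53.5, g = 10.0:
22.70 tan²θ − 114 tanθ + (114.8) = 0.
tanθ = [114 ± √(114² − 4 × 22.70 × (114.8))] / (2 × 22.70) = (114 ± 50.70) / 45.40, giving tanθ = 1.394 or 3.627.
θ = 54.35° or 74.59°; the smaller is 54.35°.

54.3°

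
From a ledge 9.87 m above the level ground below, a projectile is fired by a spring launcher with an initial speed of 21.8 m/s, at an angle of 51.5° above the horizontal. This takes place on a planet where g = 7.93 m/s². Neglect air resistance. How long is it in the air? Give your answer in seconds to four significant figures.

4.819 s

vₓ = 21.80 cos 51.5° = 13.57 m/s; v_y0 = 21.80 sin 51.5° = 17.06 m/s.
With up positive and y = 0 at the ground: y(t) = 9.87 + (17.06) t − 3.965 t². Setting y = 0 and taking the positive root: t = [17.06 + √(17.06² + 2·7.93·9.87)] / 7.93 = (17.06 + 21.16) / 7.93 = 4.819 s.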